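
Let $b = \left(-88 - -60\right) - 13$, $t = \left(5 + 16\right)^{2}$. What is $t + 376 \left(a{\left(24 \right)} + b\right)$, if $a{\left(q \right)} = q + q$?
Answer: $3073$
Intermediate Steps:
$t = 441$ ($t = 21^{2} = 441$)
$b = -41$ ($b = \left(-88 + 60\right) - 13 = -28 - 13 = -41$)
$a{\left(q \right)} = 2 q$
$t + 376 \left(a{\left(24 \right)} + b\right) = 441 + 376 \left(2 \cdot 24 - 41\right) = 441 + 376 \left(48 - 41\right) = 441 + 376 \cdot 7 = 441 + 2632 = 3073$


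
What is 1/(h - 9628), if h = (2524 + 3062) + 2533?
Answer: -1/1509 ≈ -0.00066269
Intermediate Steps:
h = 8119 (h = 5586 + 2533 = 8119)
1/(h - 9628) = 1/(8119 - 9628) = 1/(-1509) = -1/1509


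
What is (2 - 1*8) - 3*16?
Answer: -54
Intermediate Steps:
(2 - 1*8) - 3*16 = (2 - 8) - 48 = -6 - 48 = -54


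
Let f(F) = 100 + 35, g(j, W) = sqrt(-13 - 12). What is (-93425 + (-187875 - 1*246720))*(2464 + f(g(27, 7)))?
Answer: -1372323980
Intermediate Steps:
g(j, W) = 5*I (g(j, W) = sqrt(-25) = 5*I)
f(F) = 135
(-93425 + (-187875 - 1*246720))*(2464 + f(g(27, 7))) = (-93425 + (-187875 - 1*246720))*(2464 + 135) = (-93425 + (-187875 - 246720))*2599 = (-93425 - 434595)*2599 = -528020*2599 = -1372323980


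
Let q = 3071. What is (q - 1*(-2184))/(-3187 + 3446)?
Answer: 5255/259 ≈ 20.290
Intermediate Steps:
(q - 1*(-2184))/(-3187 + 3446) = (3071 - 1*(-2184))/(-3187 + 3446) = (3071 + 2184)/259 = 5255*(1/259) = 5255/259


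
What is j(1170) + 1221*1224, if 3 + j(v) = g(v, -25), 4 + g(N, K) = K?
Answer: 1494472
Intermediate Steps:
g(N, K) = -4 + K
j(v) = -32 (j(v) = -3 + (-4 - 25) = -3 - 29 = -32)
j(1170) + 1221*1224 = -32 + 1221*1224 = -32 + 1494504 = 1494472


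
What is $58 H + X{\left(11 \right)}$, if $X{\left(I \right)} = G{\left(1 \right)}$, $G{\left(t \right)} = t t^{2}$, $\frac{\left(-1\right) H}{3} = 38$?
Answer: $-6611$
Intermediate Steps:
$H = -114$ ($H = \left(-3\right) 38 = -114$)
$G{\left(t \right)} = t^{3}$
$X{\left(I \right)} = 1$ ($X{\left(I \right)} = 1^{3} = 1$)
$58 H + X{\left(11 \right)} = 58 \left(-114\right) + 1 = -6612 + 1 = -6611$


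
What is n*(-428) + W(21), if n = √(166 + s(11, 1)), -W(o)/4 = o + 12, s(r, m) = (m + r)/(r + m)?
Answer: -132 - 428*√167 ≈ -5663.0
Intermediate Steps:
s(r, m) = 1 (s(r, m) = (m + r)/(m + r) = 1)
W(o) = -48 - 4*o (W(o) = -4*(o + 12) = -4*(12 + o) = -48 - 4*o)
n = √167 (n = √(166 + 1) = √167 ≈ 12.923)
n*(-428) + W(21) = √167*(-428) + (-48 - 4*21) = -428*√167 + (-48 - 84) = -428*√167 - 132 = -132 - 428*√167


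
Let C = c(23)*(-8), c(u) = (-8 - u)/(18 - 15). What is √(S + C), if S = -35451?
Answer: I*√318315/3 ≈ 188.06*I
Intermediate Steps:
c(u) = -8/3 - u/3 (c(u) = (-8 - u)/3 = (-8 - u)*(⅓) = -8/3 - u/3)
C = 248/3 (C = (-8/3 - ⅓*23)*(-8) = (-8/3 - 23/3)*(-8) = -31/3*(-8) = 248/3 ≈ 82.667)
√(S + C) = √(-35451 + 248/3) = √(-106105/3) = I*√318315/3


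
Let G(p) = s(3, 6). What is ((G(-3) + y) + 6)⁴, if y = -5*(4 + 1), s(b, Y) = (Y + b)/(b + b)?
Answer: 1500625/16 ≈ 93789.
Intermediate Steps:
s(b, Y) = (Y + b)/(2*b) (s(b, Y) = (Y + b)/((2*b)) = (Y + b)*(1/(2*b)) = (Y + b)/(2*b))
y = -25 (y = -5*5 = -25)
G(p) = 3/2 (G(p) = (½)*(6 + 3)/3 = (½)*(⅓)*9 = 3/2)
((G(-3) + y) + 6)⁴ = ((3/2 - 25) + 6)⁴ = (-47/2 + 6)⁴ = (-35/2)⁴ = 1500625/16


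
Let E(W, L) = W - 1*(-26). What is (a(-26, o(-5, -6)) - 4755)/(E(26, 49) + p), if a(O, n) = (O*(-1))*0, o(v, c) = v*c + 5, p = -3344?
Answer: 4755/3292 ≈ 1.4444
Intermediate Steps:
o(v, c) = 5 + c*v (o(v, c) = c*v + 5 = 5 + c*v)
E(W, L) = 26 + W (E(W, L) = W + 26 = 26 + W)
a(O, n) = 0 (a(O, n) = -O*0 = 0)
(a(-26, o(-5, -6)) - 4755)/(E(26, 49) + p) = (0 - 4755)/((26 + 26) - 3344) = -4755/(52 - 3344) = -4755/(-3292) = -4755*(-1/3292) = 4755/3292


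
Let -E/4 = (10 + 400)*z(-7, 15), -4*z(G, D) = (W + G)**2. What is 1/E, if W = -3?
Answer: 1/41000 ≈ 2.4390e-5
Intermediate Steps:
z(G, D) = -(-3 + G)**2/4
E = 41000 (E = -4*(10 + 400)*(-(-3 - 7)**2/4) = -1640*(-1/4*(-10)**2) = -1640*(-1/4*100) = -1640*(-25) = -4*(-10250) = 41000)
1/E = 1/41000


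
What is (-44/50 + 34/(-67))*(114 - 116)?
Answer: 4648/1675 ≈ 2.7749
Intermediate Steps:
(-44/50 + 34/(-67))*(114 - 116) = (-44*1/50 + 34*(-1/67))*(-2) = (-22/25 - 34/67)*(-2) = -2324/1675*(-2) = 4648/1675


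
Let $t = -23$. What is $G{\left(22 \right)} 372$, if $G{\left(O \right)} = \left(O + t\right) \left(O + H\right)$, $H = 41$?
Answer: $-23436$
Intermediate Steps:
$G{\left(O \right)} = \left(-23 + O\right) \left(41 + O\right)$ ($G{\left(O \right)} = \left(O - 23\right) \left(O + 41\right) = \left(-23 + O\right) \left(41 + O\right)$)
$G{\left(22 \right)} 372 = \left(-943 + 22^{2} + 18 \cdot 22\right) 372 = \left(-943 + 484 + 396\right) 372 = \left(-63\right) 372 = -23436$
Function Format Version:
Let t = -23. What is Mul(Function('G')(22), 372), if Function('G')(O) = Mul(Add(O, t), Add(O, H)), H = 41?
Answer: -23436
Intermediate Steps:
Function('G')(O) = Mul(Add(-23, O), Add(41, O)) (Function('G')(O) = Mul(Add(O, -23), Add(O, 41)) = Mul(Add(-23, O), Add(41, O)))
Mul(Function('G')(22), 372) = Mul(Add(-943, Pow(22, 2), Mul(18, 22)), 372) = Mul(Add(-943, 484, 396), 372) = Mul(-63, 372) = -23436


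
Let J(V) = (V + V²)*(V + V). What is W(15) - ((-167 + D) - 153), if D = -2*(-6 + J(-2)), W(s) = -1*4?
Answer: 288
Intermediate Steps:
W(s) = -4
J(V) = 2*V*(V + V²) (J(V) = (V + V²)*(2*V) = 2*V*(V + V²))
D = 28 (D = -2*(-6 + 2*(-2)²*(1 - 2)) = -2*(-6 + 2*4*(-1)) = -2*(-6 - 8) = -2*(-14) = 28)
W(15) - ((-167 + D) - 153) = -4 - ((-167 + 28) - 153) = -4 - (-139 - 153) = -4 - 1*(-292) = -4 + 292 = 288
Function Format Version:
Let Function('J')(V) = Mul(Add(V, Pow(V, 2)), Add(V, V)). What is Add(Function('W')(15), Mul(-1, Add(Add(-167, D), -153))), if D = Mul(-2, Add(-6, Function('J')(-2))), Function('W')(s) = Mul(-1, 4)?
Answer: 288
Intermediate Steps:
Function('W')(s) = -4
Function('J')(V) = Mul(2, V, Add(V, Pow(V, 2))) (Function('J')(V) = Mul(Add(V, Pow(V, 2)), Mul(2, V)) = Mul(2, V, Add(V, Pow(V, 2))))
D = 28 (D = Mul(-2, Add(-6, Mul(2, Pow(-2, 2), Add(1, -2)))) = Mul(-2, Add(-6, Mul(2, 4, -1))) = Mul(-2, Add(-6, -8)) = Mul(-2, -14) = 28)
Add(Function('W')(15), Mul(-1, Add(Add(-167, D), -153))) = Add(-4, Mul(-1, Add(Add(-167, 28), -153))) = Add(-4, Mul(-1, Add(-139, -153))) = Add(-4, Mul(-1, -292)) = Add(-4, 292) = 288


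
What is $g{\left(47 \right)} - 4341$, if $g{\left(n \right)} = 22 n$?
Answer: $-3307$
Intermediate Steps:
$g{\left(47 \right)} - 4341 = 22 \cdot 47 - 4341 = 1034 - 4341 = -3307$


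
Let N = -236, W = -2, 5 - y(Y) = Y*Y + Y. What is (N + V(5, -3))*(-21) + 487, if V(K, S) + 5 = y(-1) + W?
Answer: 5485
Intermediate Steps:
y(Y) = 5 - Y - Y² (y(Y) = 5 - (Y*Y + Y) = 5 - (Y² + Y) = 5 - (Y + Y²) = 5 + (-Y - Y²) = 5 - Y - Y²)
V(K, S) = -2 (V(K, S) = -5 + ((5 - 1*(-1) - 1*(-1)²) - 2) = -5 + ((5 + 1 - 1*1) - 2) = -5 + ((5 + 1 - 1) - 2) = -5 + (5 - 2) = -5 + 3 = -2)
(N + V(5, -3))*(-21) + 487 = (-236 - 2)*(-21) + 487 = -238*(-21) + 487 = 4998 + 487 = 5485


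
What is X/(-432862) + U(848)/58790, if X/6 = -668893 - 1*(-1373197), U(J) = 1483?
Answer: -123897129307/12723978490 ≈ -9.7373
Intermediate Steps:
X = 4225824 (X = 6*(-668893 - 1*(-1373197)) = 6*(-668893 + 1373197) = 6*704304 = 4225824)
X/(-432862) + U(848)/58790 = 4225824/(-432862) + 1483/58790 = 4225824*(-1/432862) + 1483*(1/58790) = -2112912/216431 + 1483/58790 = -123897129307/12723978490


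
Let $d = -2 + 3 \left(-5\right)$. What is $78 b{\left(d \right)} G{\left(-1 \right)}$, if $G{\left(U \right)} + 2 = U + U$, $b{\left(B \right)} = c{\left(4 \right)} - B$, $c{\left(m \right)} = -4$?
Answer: $-4056$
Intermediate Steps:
$d = -17$ ($d = -2 - 15 = -17$)
$b{\left(B \right)} = -4 - B$
$G{\left(U \right)} = -2 + 2 U$ ($G{\left(U \right)} = -2 + \left(U + U\right) = -2 + 2 U$)
$78 b{\left(d \right)} G{\left(-1 \right)} = 78 \left(-4 - -17\right) \left(-2 + 2 \left(-1\right)\right) = 78 \left(-4 + 17\right) \left(-2 - 2\right) = 78 \cdot 13 \left(-4\right) = 1014 \left(-4\right) = -4056$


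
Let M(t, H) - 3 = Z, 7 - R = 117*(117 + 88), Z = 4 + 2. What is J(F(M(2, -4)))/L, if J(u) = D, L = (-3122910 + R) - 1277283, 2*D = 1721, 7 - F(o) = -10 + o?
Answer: -1721/8848342 ≈ -0.00019450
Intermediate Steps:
Z = 6
R = -23978 (R = 7 - 117*(117 + 88) = 7 - 117*205 = 7 - 1*23985 = 7 - 23985 = -23978)
M(t, H) = 9 (M(t, H) = 3 + 6 = 9)
F(o) = 17 - o (F(o) = 7 - (-10 + o) = 7 + (10 - o) = 17 - o)
D = 1721/2 (D = (1/2)*1721 = 1721/2 ≈ 860.50)
L = -4424171 (L = (-3122910 - 23978) - 1277283 = -3146888 - 1277283 = -4424171)
J(u) = 1721/2
J(F(M(2, -4)))/L = (1721/2)/(-4424171) = (1721/2)*(-1/4424171) = -1721/8848342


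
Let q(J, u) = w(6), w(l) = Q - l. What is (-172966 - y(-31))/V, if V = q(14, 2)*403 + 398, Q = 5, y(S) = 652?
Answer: 173618/5 ≈ 34724.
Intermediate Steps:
w(l) = 5 - l
q(J, u) = -1 (q(J, u) = 5 - 1*6 = 5 - 6 = -1)
V = -5 (V = -1*403 + 398 = -403 + 398 = -5)
(-172966 - y(-31))/V = (-172966 - 1*652)/(-5) = (-172966 - 652)*(-⅕) = -173618*(-⅕) = 173618/5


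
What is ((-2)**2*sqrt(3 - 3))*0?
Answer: 0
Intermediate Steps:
((-2)**2*sqrt(3 - 3))*0 = (4*sqrt(0))*0 = (4*0)*0 = 0*0 = 0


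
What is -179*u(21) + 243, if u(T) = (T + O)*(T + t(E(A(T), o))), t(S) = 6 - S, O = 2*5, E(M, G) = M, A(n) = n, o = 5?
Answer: -33051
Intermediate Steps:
O = 10
u(T) = 60 + 6*T (u(T) = (T + 10)*(T + (6 - T)) = (10 + T)*6 = 60 + 6*T)
-179*u(21) + 243 = -179*(60 + 6*21) + 243 = -179*(60 + 126) + 243 = -179*186 + 243 = -33294 + 243 = -33051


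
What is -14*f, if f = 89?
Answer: -1246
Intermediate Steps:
-14*f = -14*89 = -1246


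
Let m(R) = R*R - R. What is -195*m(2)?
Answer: -390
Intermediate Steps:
m(R) = R**2 - R
-195*m(2) = -390*(-1 + 2) = -390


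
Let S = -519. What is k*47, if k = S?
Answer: -24393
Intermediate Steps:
k = -519
k*47 = -519*47 = -24393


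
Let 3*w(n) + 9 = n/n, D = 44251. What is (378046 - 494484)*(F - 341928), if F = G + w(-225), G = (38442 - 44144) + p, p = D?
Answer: 105975463510/3 ≈ 3.5325e+10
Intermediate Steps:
p = 44251
w(n) = -8/3 (w(n) = -3 + (n/n)/3 = -3 + (1/3)*1 = -3 + 1/3 = -8/3)
G = 38549 (G = (38442 - 44144) + 44251 = -5702 + 44251 = 38549)
F = 115639/3 (F = 38549 - 8/3 = 115639/3 ≈ 38546.)
(378046 - 494484)*(F - 341928) = (378046 - 494484)*(115639/3 - 341928) = -116438*(-910145/3) = 105975463510/3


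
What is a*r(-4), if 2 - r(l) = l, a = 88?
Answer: 528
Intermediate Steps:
r(l) = 2 - l
a*r(-4) = 88*(2 - 1*(-4)) = 88*(2 + 4) = 88*6 = 528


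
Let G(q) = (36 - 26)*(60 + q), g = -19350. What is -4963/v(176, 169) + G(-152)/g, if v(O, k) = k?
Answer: -9587857/327015 ≈ -29.319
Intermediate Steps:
G(q) = 600 + 10*q (G(q) = 10*(60 + q) = 600 + 10*q)
-4963/v(176, 169) + G(-152)/g = -4963/169 + (600 + 10*(-152))/(-19350) = -4963*1/169 + (600 - 1520)*(-1/19350) = -4963/169 - 920*(-1/19350) = -4963/169 + 92/1935 = -9587857/327015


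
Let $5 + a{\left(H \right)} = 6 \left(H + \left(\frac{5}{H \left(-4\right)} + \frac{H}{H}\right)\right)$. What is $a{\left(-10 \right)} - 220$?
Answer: $- \frac{1113}{4} \approx -278.25$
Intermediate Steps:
$a{\left(H \right)} = 1 + 6 H - \frac{15}{2 H}$ ($a{\left(H \right)} = -5 + 6 \left(H + \left(\frac{5}{H \left(-4\right)} + \frac{H}{H}\right)\right) = -5 + 6 \left(H + \left(\frac{5}{\left(-4\right) H} + 1\right)\right) = -5 + 6 \left(H + \left(5 \left(- \frac{1}{4 H}\right) + 1\right)\right) = -5 + 6 \left(H + \left(- \frac{5}{4 H} + 1\right)\right) = -5 + 6 \left(H + \left(1 - \frac{5}{4 H}\right)\right) = -5 + 6 \left(1 + H - \frac{5}{4 H}\right) = -5 + \left(6 + 6 H - \frac{15}{2 H}\right) = 1 + 6 H - \frac{15}{2 H}$)
$a{\left(-10 \right)} - 220 = \left(1 + 6 \left(-10\right) - \frac{15}{2 \left(-10\right)}\right) - 220 = \left(1 - 60 - - \frac{3}{4}\right) - 220 = \left(1 - 60 + \frac{3}{4}\right) - 220 = - \frac{233}{4} - 220 = - \frac{1113}{4}$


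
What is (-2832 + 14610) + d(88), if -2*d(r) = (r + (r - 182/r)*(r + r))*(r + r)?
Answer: -1326878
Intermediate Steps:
d(r) = -r*(r + 2*r*(r - 182/r)) (d(r) = -(r + (r - 182/r)*(r + r))*(r + r)/2 = -(r + (r - 182/r)*(2*r))*2*r/2 = -(r + 2*r*(r - 182/r))*2*r/2 = -r*(r + 2*r*(r - 182/r)))
(-2832 + 14610) + d(88) = (-2832 + 14610) + 88*(364 - 1*88 - 2*88**2) = 11778 + 88*(364 - 88 - 2*7744) = 11778 + 88*(364 - 88 - 15488) = 11778 + 88*(-15212) = 11778 - 1338656 = -1326878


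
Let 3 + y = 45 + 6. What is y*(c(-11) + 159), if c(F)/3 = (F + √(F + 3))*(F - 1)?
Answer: 26640 - 3456*I*√2 ≈ 26640.0 - 4887.5*I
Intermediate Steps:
y = 48 (y = -3 + (45 + 6) = -3 + 51 = 48)
c(F) = 3*(-1 + F)*(F + √(3 + F)) (c(F) = 3*((F + √(F + 3))*(F - 1)) = 3*((F + √(3 + F))*(-1 + F)) = 3*((-1 + F)*(F + √(3 + F))) = 3*(-1 + F)*(F + √(3 + F)))
y*(c(-11) + 159) = 48*((-3*(-11) - 3*√(3 - 11) + 3*(-11)² + 3*(-11)*√(3 - 11)) + 159) = 48*((33 - 6*I*√2 + 3*121 + 3*(-11)*√(-8)) + 159) = 48*((33 - 6*I*√2 + 363 + 3*(-11)*(2*I*√2)) + 159) = 48*((33 - 6*I*√2 + 363 - 66*I*√2) + 159) = 48*((396 - 72*I*√2) + 159) = 48*(555 - 72*I*√2) = 26640 - 3456*I*√2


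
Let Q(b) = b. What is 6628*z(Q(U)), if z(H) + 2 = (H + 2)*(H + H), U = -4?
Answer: 92792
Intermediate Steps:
z(H) = -2 + 2*H*(2 + H) (z(H) = -2 + (H + 2)*(H + H) = -2 + (2 + H)*(2*H) = -2 + 2*H*(2 + H))
6628*z(Q(U)) = 6628*(-2 + 2*(-4)**2 + 4*(-4)) = 6628*(-2 + 2*16 - 16) = 6628*(-2 + 32 - 16) = 6628*14 = 92792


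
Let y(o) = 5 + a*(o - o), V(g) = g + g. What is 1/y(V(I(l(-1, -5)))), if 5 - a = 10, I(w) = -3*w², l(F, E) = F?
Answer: ⅕ ≈ 0.20000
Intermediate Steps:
V(g) = 2*g
a = -5 (a = 5 - 1*10 = 5 - 10 = -5)
y(o) = 5 (y(o) = 5 - 5*(o - o) = 5 - 5*0 = 5 + 0 = 5)
1/y(V(I(l(-1, -5)))) = 1/5 = ⅕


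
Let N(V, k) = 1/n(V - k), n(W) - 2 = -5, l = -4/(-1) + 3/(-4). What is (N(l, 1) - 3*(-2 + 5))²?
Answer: 784/9 ≈ 87.111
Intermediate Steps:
l = 13/4 (l = -4*(-1) + 3*(-¼) = 4 - ¾ = 13/4 ≈ 3.2500)
n(W) = -3 (n(W) = 2 - 5 = -3)
N(V, k) = -⅓ (N(V, k) = 1/(-3) = -⅓)
(N(l, 1) - 3*(-2 + 5))² = (-⅓ - 3*(-2 + 5))² = (-⅓ - 3*3)² = (-⅓ - 9)² = (-28/3)² = 784/9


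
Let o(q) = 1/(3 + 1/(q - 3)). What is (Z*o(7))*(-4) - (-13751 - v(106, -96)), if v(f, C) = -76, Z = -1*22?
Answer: 178127/13 ≈ 13702.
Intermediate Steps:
Z = -22
o(q) = 1/(3 + 1/(-3 + q))
(Z*o(7))*(-4) - (-13751 - v(106, -96)) = -22*(-3 + 7)/(-8 + 3*7)*(-4) - (-13751 - 1*(-76)) = -22*4/(-8 + 21)*(-4) - (-13751 + 76) = -22*4/13*(-4) - 1*(-13675) = -22*4/13*(-4) + 13675 = -88/13*(-4) + 13675 = 352/13 + 13675 = 178127/13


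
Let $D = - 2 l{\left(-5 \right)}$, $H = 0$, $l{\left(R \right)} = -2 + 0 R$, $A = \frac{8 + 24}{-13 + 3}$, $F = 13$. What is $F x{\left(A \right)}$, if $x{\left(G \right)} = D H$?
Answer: $0$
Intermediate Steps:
$A = - \frac{16}{5}$ ($A = \frac{32}{-10} = 32 \left(- \frac{1}{10}\right) = - \frac{16}{5} \approx -3.2$)
$l{\left(R \right)} = -2$ ($l{\left(R \right)} = -2 + 0 = -2$)
$D = 4$ ($D = \left(-2\right) \left(-2\right) = 4$)
$x{\left(G \right)} = 0$ ($x{\left(G \right)} = 4 \cdot 0 = 0$)
$F x{\left(A \right)} = 13 \cdot 0 = 0$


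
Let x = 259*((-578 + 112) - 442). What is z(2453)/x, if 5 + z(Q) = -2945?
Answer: 1475/117586 ≈ 0.012544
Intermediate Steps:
z(Q) = -2950 (z(Q) = -5 - 2945 = -2950)
x = -235172 (x = 259*(-466 - 442) = 259*(-908) = -235172)
z(2453)/x = -2950/(-235172) = -2950*(-1/235172) = 1475/117586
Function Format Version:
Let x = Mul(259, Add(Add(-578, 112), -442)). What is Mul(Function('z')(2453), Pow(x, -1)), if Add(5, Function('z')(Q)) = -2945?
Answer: Rational(1475, 117586) ≈ 0.012544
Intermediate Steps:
Function('z')(Q) = -2950 (Function('z')(Q) = Add(-5, -2945) = -2950)
x = -235172 (x = Mul(259, Add(-466, -442)) = Mul(259, -908) = -235172)
Mul(Function('z')(2453), Pow(x, -1)) = Mul(-2950, Pow(-235172, -1)) = Mul(-2950, Rational(-1, 235172)) = Rational(1475, 117586)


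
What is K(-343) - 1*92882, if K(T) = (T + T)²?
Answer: 377714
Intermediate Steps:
K(T) = 4*T² (K(T) = (2*T)² = 4*T²)
K(-343) - 1*92882 = 4*(-343)² - 1*92882 = 4*117649 - 92882 = 470596 - 92882 = 377714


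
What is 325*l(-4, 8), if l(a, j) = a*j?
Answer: -10400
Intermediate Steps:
325*l(-4, 8) = 325*(-4*8) = 325*(-32) = -10400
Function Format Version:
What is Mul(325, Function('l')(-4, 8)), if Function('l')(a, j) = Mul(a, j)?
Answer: -10400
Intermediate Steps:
Mul(325, Function('l')(-4, 8)) = Mul(325, Mul(-4, 8)) = Mul(325, -32) = -10400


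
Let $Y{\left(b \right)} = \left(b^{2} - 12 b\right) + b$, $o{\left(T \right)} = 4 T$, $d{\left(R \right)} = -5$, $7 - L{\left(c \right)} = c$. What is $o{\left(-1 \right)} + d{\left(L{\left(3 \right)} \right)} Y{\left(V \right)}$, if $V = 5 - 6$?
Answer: $-64$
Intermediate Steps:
$L{\left(c \right)} = 7 - c$
$V = -1$
$Y{\left(b \right)} = b^{2} - 11 b$
$o{\left(-1 \right)} + d{\left(L{\left(3 \right)} \right)} Y{\left(V \right)} = 4 \left(-1\right) - 5 \left(- (-11 - 1)\right) = -4 - 5 \left(\left(-1\right) \left(-12\right)\right) = -4 - 60 = -64$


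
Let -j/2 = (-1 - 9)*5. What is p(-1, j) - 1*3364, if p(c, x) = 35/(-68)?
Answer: -228787/68 ≈ -3364.5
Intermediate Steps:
j = 100 (j = -2*(-1 - 9)*5 = -(-20)*5 = -2*(-50) = 100)
p(c, x) = -35/68 (p(c, x) = 35*(-1/68) = -35/68)
p(-1, j) - 1*3364 = -35/68 - 1*3364 = -35/68 - 3364 = -228787/68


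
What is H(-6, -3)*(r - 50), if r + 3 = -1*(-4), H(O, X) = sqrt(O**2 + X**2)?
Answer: -147*sqrt(5) ≈ -328.70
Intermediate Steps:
r = 1 (r = -3 - 1*(-4) = -3 + 4 = 1)
H(-6, -3)*(r - 50) = sqrt((-6)**2 + (-3)**2)*(1 - 50) = sqrt(36 + 9)*(-49) = sqrt(45)*(-49) = (3*sqrt(5))*(-49) = -147*sqrt(5)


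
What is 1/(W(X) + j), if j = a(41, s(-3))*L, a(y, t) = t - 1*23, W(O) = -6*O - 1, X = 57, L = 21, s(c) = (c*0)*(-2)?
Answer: -1/826 ≈ -0.0012107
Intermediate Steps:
s(c) = 0 (s(c) = 0*(-2) = 0)
W(O) = -1 - 6*O
a(y, t) = -23 + t (a(y, t) = t - 23 = -23 + t)
j = -483 (j = (-23 + 0)*21 = -23*21 = -483)
1/(W(X) + j) = 1/((-1 - 6*57) - 483) = 1/((-1 - 342) - 483) = 1/(-343 - 483) = 1/(-826) = -1/826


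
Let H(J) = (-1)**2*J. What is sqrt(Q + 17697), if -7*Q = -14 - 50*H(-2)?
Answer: sqrt(866551)/7 ≈ 132.98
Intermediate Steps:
H(J) = J (H(J) = 1*J = J)
Q = -86/7 (Q = -(-14 - 50*(-2))/7 = -(-14 + 100)/7 = -1/7*86 = -86/7 ≈ -12.286)
sqrt(Q + 17697) = sqrt(-86/7 + 17697) = sqrt(123793/7) = sqrt(866551)/7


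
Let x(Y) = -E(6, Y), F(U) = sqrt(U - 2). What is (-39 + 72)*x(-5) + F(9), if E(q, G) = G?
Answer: 165 + sqrt(7) ≈ 167.65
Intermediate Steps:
F(U) = sqrt(-2 + U)
x(Y) = -Y
(-39 + 72)*x(-5) + F(9) = (-39 + 72)*(-1*(-5)) + sqrt(-2 + 9) = 33*5 + sqrt(7) = 165 + sqrt(7)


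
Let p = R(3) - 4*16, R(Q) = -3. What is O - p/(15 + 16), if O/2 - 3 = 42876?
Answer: 2658565/31 ≈ 85760.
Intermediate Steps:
p = -67 (p = -3 - 4*16 = -3 - 64 = -67)
O = 85758 (O = 6 + 2*42876 = 6 + 85752 = 85758)
O - p/(15 + 16) = 85758 - (-67)/(15 + 16) = 85758 - (-67)/31 = 85758 - 1*(-67/31) = 85758 + 67/31 = 2658565/31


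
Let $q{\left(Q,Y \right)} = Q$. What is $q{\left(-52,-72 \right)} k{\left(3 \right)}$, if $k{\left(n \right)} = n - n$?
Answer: $0$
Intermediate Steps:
$k{\left(n \right)} = 0$
$q{\left(-52,-72 \right)} k{\left(3 \right)} = \left(-52\right) 0 = 0$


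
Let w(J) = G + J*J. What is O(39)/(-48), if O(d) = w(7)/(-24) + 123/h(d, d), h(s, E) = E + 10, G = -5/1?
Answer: -199/14112 ≈ -0.014101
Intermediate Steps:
G = -5 (G = -5*1 = -5)
w(J) = -5 + J² (w(J) = -5 + J*J = -5 + J²)
h(s, E) = 10 + E
O(d) = -11/6 + 123/(10 + d) (O(d) = (-5 + 7²)/(-24) + 123/(10 + d) = (-5 + 49)*(-1/24) + 123/(10 + d) = 44*(-1/24) + 123/(10 + d) = -11/6 + 123/(10 + d))
O(39)/(-48) = ((628 - 11*39)/(6*(10 + 39)))/(-48) = ((⅙)*(628 - 429)/49)*(-1/48) = ((⅙)*(1/49)*199)*(-1/48) = (199/294)*(-1/48) = -199/14112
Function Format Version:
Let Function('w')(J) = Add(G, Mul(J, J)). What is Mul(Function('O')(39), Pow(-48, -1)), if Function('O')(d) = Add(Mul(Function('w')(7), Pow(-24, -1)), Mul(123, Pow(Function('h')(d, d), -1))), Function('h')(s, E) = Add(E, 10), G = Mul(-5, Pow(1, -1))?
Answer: Rational(-199, 14112) ≈ -0.014101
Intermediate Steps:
G = -5 (G = Mul(-5, 1) = -5)
Function('w')(J) = Add(-5, Pow(J, 2)) (Function('w')(J) = Add(-5, Mul(J, J)) = Add(-5, Pow(J, 2)))
Function('h')(s, E) = Add(10, E)
Function('O')(d) = Add(Rational(-11, 6), Mul(123, Pow(Add(10, d), -1))) (Function('O')(d) = Add(Mul(Add(-5, Pow(7, 2)), Pow(-24, -1)), Mul(123, Pow(Add(10, d), -1))) = Add(Mul(Add(-5, 49), Rational(-1, 24)), Mul(123, Pow(Add(10, d), -1))) = Add(Mul(44, Rational(-1, 24)), Mul(123, Pow(Add(10, d), -1))) = Add(Rational(-11, 6), Mul(123, Pow(Add(10, d), -1))))
Mul(Function('O')(39), Pow(-48, -1)) = Mul(Mul(Rational(1, 6), Pow(Add(10, 39), -1), Add(628, Mul(-11, 39))), Pow(-48, -1)) = Mul(Mul(Rational(1, 6), Pow(49, -1), Add(628, -429)), Rational(-1, 48)) = Mul(Mul(Rational(1, 6), Rational(1, 49), 199), Rational(-1, 48)) = Mul(Rational(199, 294), Rational(-1, 48)) = Rational(-199, 14112)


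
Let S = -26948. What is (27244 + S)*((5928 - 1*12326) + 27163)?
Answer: 6146440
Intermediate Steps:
(27244 + S)*((5928 - 1*12326) + 27163) = (27244 - 26948)*((5928 - 1*12326) + 27163) = 296*((5928 - 12326) + 27163) = 296*(-6398 + 27163) = 296*20765 = 6146440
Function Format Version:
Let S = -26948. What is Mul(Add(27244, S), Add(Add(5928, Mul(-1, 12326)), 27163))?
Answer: 6146440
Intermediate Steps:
Mul(Add(27244, S), Add(Add(5928, Mul(-1, 12326)), 27163)) = Mul(Add(27244, -26948), Add(Add(5928, Mul(-1, 12326)), 27163)) = Mul(296, Add(Add(5928, -12326), 27163)) = Mul(296, Add(-6398, 27163)) = Mul(296, 20765) = 6146440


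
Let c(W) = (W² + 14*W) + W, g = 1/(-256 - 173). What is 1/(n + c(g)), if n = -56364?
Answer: -184041/10373293358 ≈ -1.7742e-5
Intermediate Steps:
g = -1/429 (g = 1/(-429) = -1/429 ≈ -0.0023310)
c(W) = W² + 15*W
1/(n + c(g)) = 1/(-56364 - (15 - 1/429)/429) = 1/(-56364 - 1/429*6434/429) = 1/(-56364 - 6434/184041) = 1/(-10373293358/184041) = -184041/10373293358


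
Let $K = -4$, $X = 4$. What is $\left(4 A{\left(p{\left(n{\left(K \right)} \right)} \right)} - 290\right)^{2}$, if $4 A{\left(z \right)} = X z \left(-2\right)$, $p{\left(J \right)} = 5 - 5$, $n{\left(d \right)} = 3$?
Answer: $84100$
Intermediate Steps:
$p{\left(J \right)} = 0$ ($p{\left(J \right)} = 5 - 5 = 0$)
$A{\left(z \right)} = - 2 z$ ($A{\left(z \right)} = \frac{4 z \left(-2\right)}{4} = \frac{\left(-8\right) z}{4} = - 2 z$)
$\left(4 A{\left(p{\left(n{\left(K \right)} \right)} \right)} - 290\right)^{2} = \left(4 \left(\left(-2\right) 0\right) - 290\right)^{2} = \left(4 \cdot 0 - 290\right)^{2} = \left(0 - 290\right)^{2} = \left(-290\right)^{2} = 84100$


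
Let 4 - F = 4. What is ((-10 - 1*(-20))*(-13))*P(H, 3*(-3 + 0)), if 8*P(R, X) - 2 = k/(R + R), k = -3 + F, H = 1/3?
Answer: 325/8 ≈ 40.625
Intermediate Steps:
F = 0 (F = 4 - 1*4 = 4 - 4 = 0)
H = ⅓ ≈ 0.33333
k = -3 (k = -3 + 0 = -3)
P(R, X) = ¼ - 3/(16*R) (P(R, X) = ¼ + (-3/(R + R))/8 = ¼ + (-3*1/(2*R))/8 = ¼ + (-3/(2*R))/8 = ¼ - 3/(16*R))
((-10 - 1*(-20))*(-13))*P(H, 3*(-3 + 0)) = ((-10 - 1*(-20))*(-13))*((-3 + 4*(⅓))/(16*(⅓))) = ((-10 + 20)*(-13))*((1/16)*3*(-3 + 4/3)) = (10*(-13))*((1/16)*3*(-5/3)) = -130*(-5/16) = 325/8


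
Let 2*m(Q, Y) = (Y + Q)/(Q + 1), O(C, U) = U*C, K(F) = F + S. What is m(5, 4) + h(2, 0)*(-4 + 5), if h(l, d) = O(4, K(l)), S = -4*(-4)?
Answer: 291/4 ≈ 72.750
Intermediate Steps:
S = 16
K(F) = 16 + F (K(F) = F + 16 = 16 + F)
O(C, U) = C*U
h(l, d) = 64 + 4*l (h(l, d) = 4*(16 + l) = 64 + 4*l)
m(Q, Y) = (Q + Y)/(2*(1 + Q)) (m(Q, Y) = ((Y + Q)/(Q + 1))/2 = ((Q + Y)/(1 + Q))/2 = (Q + Y)/(2*(1 + Q)))
m(5, 4) + h(2, 0)*(-4 + 5) = (5 + 4)/(2*(1 + 5)) + (64 + 4*2)*(-4 + 5) = (½)*9/6 + (64 + 8)*1 = (½)*(⅙)*9 + 72*1 = ¾ + 72 = 291/4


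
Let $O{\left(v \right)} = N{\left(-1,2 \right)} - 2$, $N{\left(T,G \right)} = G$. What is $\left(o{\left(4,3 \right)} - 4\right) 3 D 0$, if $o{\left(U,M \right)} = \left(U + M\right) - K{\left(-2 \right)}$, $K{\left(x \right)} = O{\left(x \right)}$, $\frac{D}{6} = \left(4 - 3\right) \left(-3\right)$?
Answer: $0$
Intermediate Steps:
$D = -18$ ($D = 6 \left(4 - 3\right) \left(-3\right) = 6 \cdot 1 \left(-3\right) = 6 \left(-3\right) = -18$)
$O{\left(v \right)} = 0$ ($O{\left(v \right)} = 2 - 2 = 0$)
$K{\left(x \right)} = 0$
$o{\left(U,M \right)} = M + U$ ($o{\left(U,M \right)} = \left(U + M\right) - 0 = \left(M + U\right) + 0 = M + U$)
$\left(o{\left(4,3 \right)} - 4\right) 3 D 0 = \left(\left(3 + 4\right) - 4\right) 3 \left(-18\right) 0 = \left(7 - 4\right) 3 \left(-18\right) 0 = 3 \cdot 3 \left(-18\right) 0 = 9 \left(-18\right) 0 = \left(-162\right) 0 = 0$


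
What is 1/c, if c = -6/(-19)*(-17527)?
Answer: -19/105162 ≈ -0.00018067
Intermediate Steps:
c = -105162/19 (c = -6*(-1/19)*(-17527) = (6/19)*(-17527) = -105162/19 ≈ -5534.8)
1/c = 1/(-105162/19) = -19/105162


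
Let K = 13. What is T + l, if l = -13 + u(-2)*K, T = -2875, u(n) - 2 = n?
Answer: -2888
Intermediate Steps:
u(n) = 2 + n
l = -13 (l = -13 + (2 - 2)*13 = -13 + 0*13 = -13 + 0 = -13)
T + l = -2875 - 13 = -2888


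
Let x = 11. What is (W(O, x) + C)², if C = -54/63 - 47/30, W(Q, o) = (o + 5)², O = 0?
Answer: 2835669001/44100 ≈ 64301.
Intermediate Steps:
W(Q, o) = (5 + o)²
C = -509/210 (C = -54*1/63 - 47*1/30 = -6/7 - 47/30 = -509/210 ≈ -2.4238)
(W(O, x) + C)² = ((5 + 11)² - 509/210)² = (16² - 509/210)² = (256 - 509/210)² = (53251/210)² = 2835669001/44100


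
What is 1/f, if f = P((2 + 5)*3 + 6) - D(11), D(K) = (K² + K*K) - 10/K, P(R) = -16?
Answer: -11/2828 ≈ -0.0038897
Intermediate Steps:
D(K) = -10/K + 2*K² (D(K) = (K² + K²) - 10/K = 2*K² - 10/K = -10/K + 2*K²)
f = -2828/11 (f = -16 - 2*(-5 + 11³)/11 = -16 - 2*(-5 + 1331)/11 = -16 - 2*1326/11 = -16 - 1*2652/11 = -16 - 2652/11 = -2828/11 ≈ -257.09)
1/f = 1/(-2828/11) = -11/2828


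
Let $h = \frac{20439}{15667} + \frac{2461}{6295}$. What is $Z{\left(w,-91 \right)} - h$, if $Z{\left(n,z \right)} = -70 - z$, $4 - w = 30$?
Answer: $\frac{1903879073}{98623765} \approx 19.304$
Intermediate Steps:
$w = -26$ ($w = 4 - 30 = -26$)
$h = \frac{167219992}{98623765}$ ($h = 20439 \cdot \frac{1}{15667} + 2461 \cdot \frac{1}{6295} = \frac{20439}{15667} + \frac{2461}{6295} = \frac{167219992}{98623765} \approx 1.6955$)
$Z{\left(w,-91 \right)} - h = \left(-70 - -91\right) - \frac{167219992}{98623765} = \left(-70 + 91\right) - \frac{167219992}{98623765} = 21 - \frac{167219992}{98623765} = \frac{1903879073}{98623765}$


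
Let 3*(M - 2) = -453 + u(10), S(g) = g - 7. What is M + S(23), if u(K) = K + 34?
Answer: -355/3 ≈ -118.33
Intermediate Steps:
u(K) = 34 + K
S(g) = -7 + g
M = -403/3 (M = 2 + (-453 + (34 + 10))/3 = 2 + (-453 + 44)/3 = 2 + (⅓)*(-409) = 2 - 409/3 = -403/3 ≈ -134.33)
M + S(23) = -403/3 + (-7 + 23) = -403/3 + 16 = -355/3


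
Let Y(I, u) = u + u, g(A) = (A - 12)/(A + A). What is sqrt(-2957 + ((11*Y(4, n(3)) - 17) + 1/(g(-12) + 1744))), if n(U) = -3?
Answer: I*sqrt(9256874255)/1745 ≈ 55.136*I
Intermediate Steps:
g(A) = (-12 + A)/(2*A) (g(A) = (-12 + A)/((2*A)) = (-12 + A)*(1/(2*A)) = (-12 + A)/(2*A))
Y(I, u) = 2*u
sqrt(-2957 + ((11*Y(4, n(3)) - 17) + 1/(g(-12) + 1744))) = sqrt(-2957 + ((11*(2*(-3)) - 17) + 1/((1/2)*(-12 - 12)/(-12) + 1744))) = sqrt(-2957 + ((11*(-6) - 17) + 1/((1/2)*(-1/12)*(-24) + 1744))) = sqrt(-2957 + ((-66 - 17) + 1/(1 + 1744))) = sqrt(-2957 + (-83 + 1/1745)) = sqrt(-2957 - 144834/1745) = sqrt(-5304799/1745) = I*sqrt(9256874255)/1745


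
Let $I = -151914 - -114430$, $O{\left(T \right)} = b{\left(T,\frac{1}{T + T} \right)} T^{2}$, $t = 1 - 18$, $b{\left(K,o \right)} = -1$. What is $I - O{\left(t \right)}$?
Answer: $-37195$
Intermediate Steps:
$t = -17$ ($t = 1 - 18 = -17$)
$O{\left(T \right)} = - T^{2}$
$I = -37484$ ($I = -151914 + 114430 = -37484$)
$I - O{\left(t \right)} = -37484 - - \left(-17\right)^{2} = -37484 - \left(-1\right) 289 = -37484 - -289 = -37484 + 289 = -37195$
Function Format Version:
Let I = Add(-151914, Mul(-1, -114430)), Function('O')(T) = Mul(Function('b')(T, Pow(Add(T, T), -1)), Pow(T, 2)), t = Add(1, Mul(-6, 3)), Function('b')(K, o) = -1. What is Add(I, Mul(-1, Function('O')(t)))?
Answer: -37195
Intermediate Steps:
t = -17 (t = Add(1, -18) = -17)
Function('O')(T) = Mul(-1, Pow(T, 2))
I = -37484 (I = Add(-151914, 114430) = -37484)
Add(I, Mul(-1, Function('O')(t))) = Add(-37484, Mul(-1, Mul(-1, Pow(-17, 2)))) = Add(-37484, Mul(-1, Mul(-1, 289))) = Add(-37484, Mul(-1, -289)) = Add(-37484, 289) = -37195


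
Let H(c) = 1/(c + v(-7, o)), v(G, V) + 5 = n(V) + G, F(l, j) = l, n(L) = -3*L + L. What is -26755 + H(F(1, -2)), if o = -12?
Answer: -347814/13 ≈ -26755.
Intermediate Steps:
n(L) = -2*L
v(G, V) = -5 + G - 2*V (v(G, V) = -5 + (-2*V + G) = -5 + (G - 2*V) = -5 + G - 2*V)
H(c) = 1/(12 + c) (H(c) = 1/(c + (-5 - 7 - 2*(-12))) = 1/(c + (-5 - 7 + 24)) = 1/(c + 12) = 1/(12 + c))
-26755 + H(F(1, -2)) = -26755 + 1/(12 + 1) = -26755 + 1/13 = -347814/13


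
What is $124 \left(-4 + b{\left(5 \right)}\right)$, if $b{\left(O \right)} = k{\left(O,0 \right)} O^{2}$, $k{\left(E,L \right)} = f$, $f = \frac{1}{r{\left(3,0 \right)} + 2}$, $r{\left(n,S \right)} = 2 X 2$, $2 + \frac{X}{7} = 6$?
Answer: $- \frac{26722}{57} \approx -468.81$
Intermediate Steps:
$X = 28$ ($X = -14 + 7 \cdot 6 = -14 + 42 = 28$)
$r{\left(n,S \right)} = 112$ ($r{\left(n,S \right)} = 2 \cdot 28 \cdot 2 = 56 \cdot 2 = 112$)
$f = \frac{1}{114}$ ($f = \frac{1}{112 + 2} = \frac{1}{114} \approx 0.0087719$)
$k{\left(E,L \right)} = \frac{1}{114}$
$b{\left(O \right)} = \frac{O^{2}}{114}$
$124 \left(-4 + b{\left(5 \right)}\right) = 124 \left(-4 + \frac{5^{2}}{114}\right) = 124 \left(-4 + \frac{1}{114} \cdot 25\right) = 124 \left(-4 + \frac{25}{114}\right) = 124 \left(- \frac{431}{114}\right) = - \frac{26722}{57}$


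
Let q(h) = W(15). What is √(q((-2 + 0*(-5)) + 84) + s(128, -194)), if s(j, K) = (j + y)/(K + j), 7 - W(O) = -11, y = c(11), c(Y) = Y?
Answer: √69234/66 ≈ 3.9867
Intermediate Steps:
y = 11
W(O) = 18 (W(O) = 7 - 1*(-11) = 7 + 11 = 18)
s(j, K) = (11 + j)/(K + j) (s(j, K) = (j + 11)/(K + j) = (11 + j)/(K + j))
q(h) = 18
√(q((-2 + 0*(-5)) + 84) + s(128, -194)) = √(18 + (11 + 128)/(-194 + 128)) = √(18 + 139/(-66)) = √(18 - 1/66*139) = √(18 - 139/66) = √(1049/66) = √69234/66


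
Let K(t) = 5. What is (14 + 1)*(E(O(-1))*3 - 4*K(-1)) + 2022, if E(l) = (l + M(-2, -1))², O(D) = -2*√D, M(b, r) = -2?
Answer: 1722 + 360*I ≈ 1722.0 + 360.0*I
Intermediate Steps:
E(l) = (-2 + l)² (E(l) = (l - 2)² = (-2 + l)²)
(14 + 1)*(E(O(-1))*3 - 4*K(-1)) + 2022 = (14 + 1)*((-2 - 2*I)²*3 - 4*5) + 2022 = 15*((-2 - 2*I)²*3 - 20) + 2022 = 15*(3*(-2 - 2*I)² - 20) + 2022 = 15*(-20 + 3*(-2 - 2*I)²) + 2022 = (-300 + 45*(-2 - 2*I)²) + 2022 = 1722 + 45*(-2 - 2*I)²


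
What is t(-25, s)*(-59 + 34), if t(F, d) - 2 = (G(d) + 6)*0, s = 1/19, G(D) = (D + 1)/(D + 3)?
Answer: -50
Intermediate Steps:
G(D) = (1 + D)/(3 + D)
s = 1/19 ≈ 0.052632
t(F, d) = 2 (t(F, d) = 2 + ((1 + d)/(3 + d) + 6)*0 = 2 + (6 + (1 + d)/(3 + d))*0 = 2 + 0 = 2)
t(-25, s)*(-59 + 34) = 2*(-59 + 34) = 2*(-25) = -50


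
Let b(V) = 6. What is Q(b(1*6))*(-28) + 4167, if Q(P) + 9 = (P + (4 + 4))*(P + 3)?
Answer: 891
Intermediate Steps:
Q(P) = -9 + (3 + P)*(8 + P) (Q(P) = -9 + (P + (4 + 4))*(P + 3) = -9 + (P + 8)*(3 + P) = -9 + (8 + P)*(3 + P) = -9 + (3 + P)*(8 + P))
Q(b(1*6))*(-28) + 4167 = (15 + 6² + 11*6)*(-28) + 4167 = (15 + 36 + 66)*(-28) + 4167 = 117*(-28) + 4167 = -3276 + 4167 = 891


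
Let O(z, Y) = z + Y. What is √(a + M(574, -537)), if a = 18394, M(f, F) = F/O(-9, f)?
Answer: √5871521245/565 ≈ 135.62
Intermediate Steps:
O(z, Y) = Y + z
M(f, F) = F/(-9 + f) (M(f, F) = F/(f - 9) = F/(-9 + f))
√(a + M(574, -537)) = √(18394 - 537/(-9 + 574)) = √(18394 - 537/565) = √(10392073/565) = √5871521245/565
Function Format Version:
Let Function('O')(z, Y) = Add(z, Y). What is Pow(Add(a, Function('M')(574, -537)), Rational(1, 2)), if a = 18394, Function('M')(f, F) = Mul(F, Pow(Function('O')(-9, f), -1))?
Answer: Mul(Rational(1, 565), Pow(5871521245, Rational(1, 2))) ≈ 135.62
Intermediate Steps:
Function('O')(z, Y) = Add(Y, z)
Function('M')(f, F) = Mul(F, Pow(Add(-9, f), -1)) (Function('M')(f, F) = Mul(F, Pow(Add(f, -9), -1)) = Mul(F, Pow(Add(-9, f), -1)))
Pow(Add(a, Function('M')(574, -537)), Rational(1, 2)) = Pow(Add(18394, Mul(-537, Pow(Add(-9, 574), -1))), Rational(1, 2)) = Pow(Add(18394, Mul(-537, Pow(565, -1))), Rational(1, 2)) = Pow(Add(18394, Mul(-537, Rational(1, 565))), Rational(1, 2)) = Pow(Add(18394, Rational(-537, 565)), Rational(1, 2)) = Pow(Rational(10392073, 565), Rational(1, 2)) = Mul(Rational(1, 565), Pow(5871521245, Rational(1, 2)))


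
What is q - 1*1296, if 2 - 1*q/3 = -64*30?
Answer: 4470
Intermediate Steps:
q = 5766 (q = 6 - (-192)*30 = 6 - 3*(-1920) = 6 + 5760 = 5766)
q - 1*1296 = 5766 - 1*1296 = 5766 - 1296 = 4470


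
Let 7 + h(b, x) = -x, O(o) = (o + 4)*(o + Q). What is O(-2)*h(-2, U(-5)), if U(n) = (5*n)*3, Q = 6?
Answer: 544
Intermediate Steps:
O(o) = (4 + o)*(6 + o) (O(o) = (o + 4)*(o + 6) = (4 + o)*(6 + o))
U(n) = 15*n
h(b, x) = -7 - x
O(-2)*h(-2, U(-5)) = (24 + (-2)**2 + 10*(-2))*(-7 - 15*(-5)) = (24 + 4 - 20)*(-7 - 1*(-75)) = 8*(-7 + 75) = 8*68 = 544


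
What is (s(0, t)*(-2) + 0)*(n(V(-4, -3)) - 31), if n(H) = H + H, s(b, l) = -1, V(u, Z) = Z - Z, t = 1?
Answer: -62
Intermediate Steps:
V(u, Z) = 0
n(H) = 2*H
(s(0, t)*(-2) + 0)*(n(V(-4, -3)) - 31) = (-1*(-2) + 0)*(2*0 - 31) = (2 + 0)*(0 - 31) = 2*(-31) = -62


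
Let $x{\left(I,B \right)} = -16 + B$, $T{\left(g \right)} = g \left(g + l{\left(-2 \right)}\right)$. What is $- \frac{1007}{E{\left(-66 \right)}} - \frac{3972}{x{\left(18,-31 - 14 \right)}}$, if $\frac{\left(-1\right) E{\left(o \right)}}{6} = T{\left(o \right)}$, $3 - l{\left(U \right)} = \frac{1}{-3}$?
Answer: $\frac{98630579}{1513776} \approx 65.155$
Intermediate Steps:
$l{\left(U \right)} = \frac{10}{3}$ ($l{\left(U \right)} = 3 - \frac{1}{-3} = 3 - - \frac{1}{3} = 3 + \frac{1}{3} = \frac{10}{3}$)
$T{\left(g \right)} = g \left(\frac{10}{3} + g\right)$ ($T{\left(g \right)} = g \left(g + \frac{10}{3}\right) = g \left(\frac{10}{3} + g\right)$)
$E{\left(o \right)} = - 2 o \left(10 + 3 o\right)$ ($E{\left(o \right)} = - 6 \frac{o \left(10 + 3 o\right)}{3} = - 2 o \left(10 + 3 o\right)$)
$- \frac{1007}{E{\left(-66 \right)}} - \frac{3972}{x{\left(18,-31 - 14 \right)}} = - \frac{1007}{\left(-2\right) \left(-66\right) \left(10 + 3 \left(-66\right)\right)} - \frac{3972}{-16 - 45} = - \frac{1007}{\left(-2\right) \left(-66\right) \left(10 - 198\right)} - \frac{3972}{-16 - 45} = - \frac{1007}{\left(-2\right) \left(-66\right) \left(-188\right)} - \frac{3972}{-61} = - \frac{1007}{-24816} - - \frac{3972}{61} = \left(-1007\right) \left(- \frac{1}{24816}\right) + \frac{3972}{61} = \frac{1007}{24816} + \frac{3972}{61} = \frac{98630579}{1513776}$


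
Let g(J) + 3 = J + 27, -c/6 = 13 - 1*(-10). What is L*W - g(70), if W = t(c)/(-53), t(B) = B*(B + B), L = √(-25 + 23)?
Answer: -94 - 38088*I*√2/53 ≈ -94.0 - 1016.3*I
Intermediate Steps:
c = -138 (c = -6*(13 - 1*(-10)) = -6*(13 + 10) = -6*23 = -138)
L = I*√2 (L = √(-2) = I*√2 ≈ 1.4142*I)
t(B) = 2*B² (t(B) = B*(2*B) = 2*B²)
g(J) = 24 + J (g(J) = -3 + (J + 27) = -3 + (27 + J) = 24 + J)
W = -38088/53 (W = (2*(-138)²)/(-53) = (2*19044)*(-1/53) = 38088*(-1/53) = -38088/53 ≈ -718.64)
L*W - g(70) = (I*√2)*(-38088/53) - (24 + 70) = -38088*I*√2/53 - 1*94 = -38088*I*√2/53 - 94 = -94 - 38088*I*√2/53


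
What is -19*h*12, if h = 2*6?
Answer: -2736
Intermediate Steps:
h = 12
-19*h*12 = -19*12*12 = -228*12 = -2736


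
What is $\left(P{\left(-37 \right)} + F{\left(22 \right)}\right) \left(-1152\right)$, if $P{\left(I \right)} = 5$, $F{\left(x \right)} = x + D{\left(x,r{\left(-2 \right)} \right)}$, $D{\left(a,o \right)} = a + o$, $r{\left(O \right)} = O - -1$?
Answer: $-55296$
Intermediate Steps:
$r{\left(O \right)} = 1 + O$ ($r{\left(O \right)} = O + 1 = 1 + O$)
$F{\left(x \right)} = -1 + 2 x$ ($F{\left(x \right)} = x + \left(x + \left(1 - 2\right)\right) = x + \left(x - 1\right) = x + \left(-1 + x\right) = -1 + 2 x$)
$\left(P{\left(-37 \right)} + F{\left(22 \right)}\right) \left(-1152\right) = \left(5 + \left(-1 + 2 \cdot 22\right)\right) \left(-1152\right) = \left(5 + \left(-1 + 44\right)\right) \left(-1152\right) = \left(5 + 43\right) \left(-1152\right) = 48 \left(-1152\right) = -55296$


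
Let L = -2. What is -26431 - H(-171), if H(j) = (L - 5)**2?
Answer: -26480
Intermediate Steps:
H(j) = 49 (H(j) = (-2 - 5)**2 = (-7)**2 = 49)
-26431 - H(-171) = -26431 - 1*49 = -26431 - 49 = -26480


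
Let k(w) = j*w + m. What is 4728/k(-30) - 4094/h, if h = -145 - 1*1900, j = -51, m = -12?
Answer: 2647242/517385 ≈ 5.1166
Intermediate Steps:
k(w) = -12 - 51*w (k(w) = -51*w - 12 = -12 - 51*w)
h = -2045 (h = -145 - 1900 = -2045)
4728/k(-30) - 4094/h = 4728/(-12 - 51*(-30)) - 4094/(-2045) = 4728/(-12 + 1530) - 4094*(-1/2045) = 4728/1518 + 4094/2045 = 4728*(1/1518) + 4094/2045 = 788/253 + 4094/2045 = 2647242/517385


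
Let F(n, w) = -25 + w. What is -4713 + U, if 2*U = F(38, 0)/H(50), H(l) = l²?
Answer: -942601/200 ≈ -4713.0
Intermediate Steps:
U = -1/200 (U = ((-25 + 0)/(50²))/2 = (-25/2500)/2 = (-25*1/2500)/2 = (½)*(-1/100) = -1/200 ≈ -0.0050000)
-4713 + U = -4713 - 1/200 = -942601/200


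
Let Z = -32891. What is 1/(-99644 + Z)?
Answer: -1/132535 ≈ -7.5452e-6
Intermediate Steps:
1/(-99644 + Z) = 1/(-99644 - 32891) = 1/(-132535) = -1/132535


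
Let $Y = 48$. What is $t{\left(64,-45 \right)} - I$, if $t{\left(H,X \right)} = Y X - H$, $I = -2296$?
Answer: $72$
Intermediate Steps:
$t{\left(H,X \right)} = - H + 48 X$ ($t{\left(H,X \right)} = 48 X - H = - H + 48 X$)
$t{\left(64,-45 \right)} - I = \left(\left(-1\right) 64 + 48 \left(-45\right)\right) - -2296 = \left(-64 - 2160\right) + 2296 = -2224 + 2296 = 72$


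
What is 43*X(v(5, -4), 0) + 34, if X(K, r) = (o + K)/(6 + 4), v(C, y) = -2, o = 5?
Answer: 469/10 ≈ 46.900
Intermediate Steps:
X(K, r) = ½ + K/10 (X(K, r) = (5 + K)/(6 + 4) = (5 + K)/10 = (5 + K)*(⅒) = ½ + K/10)
43*X(v(5, -4), 0) + 34 = 43*(½ + (⅒)*(-2)) + 34 = 43*(½ - ⅕) + 34 = 43*(3/10) + 34 = 129/10 + 34 = 469/10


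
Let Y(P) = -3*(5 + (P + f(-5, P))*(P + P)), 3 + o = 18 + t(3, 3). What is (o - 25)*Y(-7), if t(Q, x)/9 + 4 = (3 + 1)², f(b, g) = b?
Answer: -50862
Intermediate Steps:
t(Q, x) = 108 (t(Q, x) = -36 + 9*(3 + 1)² = -36 + 9*4² = -36 + 9*16 = -36 + 144 = 108)
o = 123 (o = -3 + (18 + 108) = -3 + 126 = 123)
Y(P) = -15 - 6*P*(-5 + P) (Y(P) = -3*(5 + (P - 5)*(P + P)) = -3*(5 + (-5 + P)*(2*P)) = -3*(5 + 2*P*(-5 + P)) = -15 - 6*P*(-5 + P))
(o - 25)*Y(-7) = (123 - 25)*(-15 - 6*(-7)² + 30*(-7)) = 98*(-15 - 6*49 - 210) = 98*(-15 - 294 - 210) = 98*(-519) = -50862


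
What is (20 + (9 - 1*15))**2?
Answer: 196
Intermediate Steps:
(20 + (9 - 1*15))**2 = (20 + (9 - 15))**2 = (20 - 6)**2 = 14**2 = 196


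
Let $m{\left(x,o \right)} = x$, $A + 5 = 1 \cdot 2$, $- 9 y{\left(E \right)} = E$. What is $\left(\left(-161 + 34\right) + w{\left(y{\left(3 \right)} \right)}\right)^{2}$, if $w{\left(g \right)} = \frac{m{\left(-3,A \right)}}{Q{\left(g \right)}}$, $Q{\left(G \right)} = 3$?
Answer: $16384$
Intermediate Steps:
$y{\left(E \right)} = - \frac{E}{9}$
$A = -3$ ($A = -5 + 1 \cdot 2 = -5 + 2 = -3$)
$w{\left(g \right)} = -1$ ($w{\left(g \right)} = - \frac{3}{3} = \left(-3\right) \frac{1}{3} = -1$)
$\left(\left(-161 + 34\right) + w{\left(y{\left(3 \right)} \right)}\right)^{2} = \left(\left(-161 + 34\right) - 1\right)^{2} = \left(-127 - 1\right)^{2} = \left(-128\right)^{2} = 16384$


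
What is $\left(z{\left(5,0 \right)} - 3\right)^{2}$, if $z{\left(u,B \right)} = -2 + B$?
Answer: $25$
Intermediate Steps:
$\left(z{\left(5,0 \right)} - 3\right)^{2} = \left(\left(-2 + 0\right) - 3\right)^{2} = \left(-2 - 3\right)^{2} = \left(-5\right)^{2} = 25$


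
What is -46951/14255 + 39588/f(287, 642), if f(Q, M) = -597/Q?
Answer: -53996620509/2836745 ≈ -19035.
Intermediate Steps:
-46951/14255 + 39588/f(287, 642) = -46951/14255 + 39588/((-597/287)) = -46951*1/14255 + 39588/((-597*1/287)) = -46951/14255 + 39588/(-597/287) = -46951/14255 + 39588*(-287/597) = -46951/14255 - 3787252/199 = -53996620509/2836745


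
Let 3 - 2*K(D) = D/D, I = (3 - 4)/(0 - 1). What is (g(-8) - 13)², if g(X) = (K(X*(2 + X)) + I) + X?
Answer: 361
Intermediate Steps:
I = 1 (I = -1/(-1) = -1*(-1) = 1)
K(D) = 1 (K(D) = 3/2 - D/(2*D) = 3/2 - ½*1 = 3/2 - ½ = 1)
g(X) = 2 + X (g(X) = (1 + 1) + X = 2 + X)
(g(-8) - 13)² = ((2 - 8) - 13)² = (-6 - 13)² = (-19)² = 361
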